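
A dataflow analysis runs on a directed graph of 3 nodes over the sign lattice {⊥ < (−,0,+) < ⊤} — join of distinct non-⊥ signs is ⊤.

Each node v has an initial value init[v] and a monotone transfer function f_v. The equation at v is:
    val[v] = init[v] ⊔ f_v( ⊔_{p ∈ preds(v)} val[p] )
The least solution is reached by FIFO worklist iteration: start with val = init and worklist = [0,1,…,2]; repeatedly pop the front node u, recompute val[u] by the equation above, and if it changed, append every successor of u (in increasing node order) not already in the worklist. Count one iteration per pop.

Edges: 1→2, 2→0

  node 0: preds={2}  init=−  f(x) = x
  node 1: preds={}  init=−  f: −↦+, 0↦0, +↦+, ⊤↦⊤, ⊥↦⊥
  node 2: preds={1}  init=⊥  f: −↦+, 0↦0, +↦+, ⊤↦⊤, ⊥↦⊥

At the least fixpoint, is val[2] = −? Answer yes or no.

Trace (4 dequeues):
  [1] u=0 | in ⊥ | out − | ==
  [2] u=1 | in ⊥ | out − | ==
  [3] u=2 | in − | out + | prev ⊥ | push {0}
  [4] u=0 | in + | out ⊤ | prev − | push {}

Converged values:
  [0] ⊤
  [1] −
  [2] +

no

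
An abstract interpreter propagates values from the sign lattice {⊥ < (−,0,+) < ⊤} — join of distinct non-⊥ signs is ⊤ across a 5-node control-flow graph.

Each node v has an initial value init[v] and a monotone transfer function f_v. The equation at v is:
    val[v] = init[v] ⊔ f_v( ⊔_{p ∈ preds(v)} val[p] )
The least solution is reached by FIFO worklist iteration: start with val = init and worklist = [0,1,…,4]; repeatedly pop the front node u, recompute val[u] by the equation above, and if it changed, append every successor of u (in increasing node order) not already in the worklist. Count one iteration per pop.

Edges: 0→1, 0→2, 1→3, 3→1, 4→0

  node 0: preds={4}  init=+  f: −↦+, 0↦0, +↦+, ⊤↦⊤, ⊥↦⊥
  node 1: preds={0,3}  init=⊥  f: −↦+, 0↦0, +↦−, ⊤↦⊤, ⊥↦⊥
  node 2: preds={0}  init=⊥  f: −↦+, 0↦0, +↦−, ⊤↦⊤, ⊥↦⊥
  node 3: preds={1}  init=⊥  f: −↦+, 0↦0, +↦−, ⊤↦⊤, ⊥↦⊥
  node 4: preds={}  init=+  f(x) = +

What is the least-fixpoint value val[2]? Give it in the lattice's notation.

Trace (6 dequeues):
  [1] u=0 | in + | out + | ==
  [2] u=1 | in + | out − | prev ⊥ | push {}
  [3] u=2 | in + | out − | prev ⊥ | push {}
  [4] u=3 | in − | out + | prev ⊥ | push {1}
  [5] u=4 | in ⊥ | out + | ==
  [6] u=1 | in + | out − | ==

Converged values:
  [0] +
  [1] −
  [2] −
  [3] +
  [4] +

−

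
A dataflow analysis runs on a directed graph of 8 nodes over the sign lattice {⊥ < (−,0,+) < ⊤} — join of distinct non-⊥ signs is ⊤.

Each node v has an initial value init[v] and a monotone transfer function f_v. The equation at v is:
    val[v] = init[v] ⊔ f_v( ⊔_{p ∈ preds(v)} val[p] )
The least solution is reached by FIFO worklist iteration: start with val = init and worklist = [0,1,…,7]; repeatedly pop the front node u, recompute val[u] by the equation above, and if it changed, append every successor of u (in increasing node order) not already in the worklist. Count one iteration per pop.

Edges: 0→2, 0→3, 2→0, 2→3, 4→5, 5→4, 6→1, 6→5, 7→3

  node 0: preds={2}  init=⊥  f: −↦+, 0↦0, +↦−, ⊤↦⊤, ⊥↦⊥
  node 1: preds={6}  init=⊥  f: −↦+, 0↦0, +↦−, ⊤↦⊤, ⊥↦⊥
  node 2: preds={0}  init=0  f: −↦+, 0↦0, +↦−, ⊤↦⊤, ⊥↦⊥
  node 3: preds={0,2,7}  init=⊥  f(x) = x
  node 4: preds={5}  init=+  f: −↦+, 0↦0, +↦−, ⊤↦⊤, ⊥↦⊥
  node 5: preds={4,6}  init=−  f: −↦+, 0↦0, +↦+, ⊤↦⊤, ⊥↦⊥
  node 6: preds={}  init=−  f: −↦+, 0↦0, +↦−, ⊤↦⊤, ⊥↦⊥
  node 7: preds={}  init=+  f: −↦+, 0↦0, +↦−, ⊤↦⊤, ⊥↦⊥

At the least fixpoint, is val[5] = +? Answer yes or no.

Trace (10 dequeues):
  [1] u=0 | in 0 | out 0 | prev ⊥ | push {}
  [2] u=1 | in − | out + | prev ⊥ | push {}
  [3] u=2 | in 0 | out 0 | ==
  [4] u=3 | in ⊤ | out ⊤ | prev ⊥ | push {}
  [5] u=4 | in − | out + | ==
  [6] u=5 | in ⊤ | out ⊤ | prev − | push {4}
  [7] u=6 | in ⊥ | out − | ==
  [8] u=7 | in ⊥ | out + | ==
  [9] u=4 | in ⊤ | out ⊤ | prev + | push {5}
  [10] u=5 | in ⊤ | out ⊤ | ==

Converged values:
  [0] 0
  [1] +
  [2] 0
  [3] ⊤
  [4] ⊤
  [5] ⊤
  [6] −
  [7] +

no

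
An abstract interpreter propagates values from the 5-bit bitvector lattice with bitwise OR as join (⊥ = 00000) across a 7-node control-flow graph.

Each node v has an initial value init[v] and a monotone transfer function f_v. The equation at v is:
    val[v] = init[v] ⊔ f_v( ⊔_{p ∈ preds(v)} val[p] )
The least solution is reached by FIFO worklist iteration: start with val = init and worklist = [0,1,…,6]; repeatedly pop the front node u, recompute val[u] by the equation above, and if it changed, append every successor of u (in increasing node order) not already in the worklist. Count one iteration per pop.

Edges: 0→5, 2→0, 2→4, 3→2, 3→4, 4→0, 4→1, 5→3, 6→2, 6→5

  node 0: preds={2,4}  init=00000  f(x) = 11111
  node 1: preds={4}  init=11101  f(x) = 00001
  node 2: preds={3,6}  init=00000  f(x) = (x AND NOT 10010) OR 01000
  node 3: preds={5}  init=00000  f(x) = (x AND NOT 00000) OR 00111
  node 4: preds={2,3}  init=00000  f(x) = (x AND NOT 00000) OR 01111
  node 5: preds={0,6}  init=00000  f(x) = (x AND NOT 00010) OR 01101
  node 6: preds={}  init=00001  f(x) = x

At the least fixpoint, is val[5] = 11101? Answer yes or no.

Worklist (16 pops):
  #1 pop 0: in=00000 → 11111 (was 00000); enqueue []
  #2 pop 1: in=00000 → 11101 (no change)
  #3 pop 2: in=00001 → 01001 (was 00000); enqueue [0]
  #4 pop 3: in=00000 → 00111 (was 00000); enqueue [2]
  #5 pop 4: in=01111 → 01111 (was 00000); enqueue [1]
  #6 pop 5: in=11111 → 11101 (was 00000); enqueue [3]
  #7 pop 6: in=00000 → 00001 (no change)
  #8 pop 0: in=01111 → 11111 (no change)
  #9 pop 2: in=00111 → 01101 (was 01001); enqueue [0,4]
  #10 pop 1: in=01111 → 11101 (no change)
  #11 pop 3: in=11101 → 11111 (was 00111); enqueue [2]
  #12 pop 0: in=01111 → 11111 (no change)
  #13 pop 4: in=11111 → 11111 (was 01111); enqueue [0,1]
  #14 pop 2: in=11111 → 01101 (no change)
  #15 pop 0: in=11111 → 11111 (no change)
  #16 pop 1: in=11111 → 11101 (no change)

Fixpoint:
  val[0] = 11111
  val[1] = 11101
  val[2] = 01101
  val[3] = 11111
  val[4] = 11111
  val[5] = 11101
  val[6] = 00001

yes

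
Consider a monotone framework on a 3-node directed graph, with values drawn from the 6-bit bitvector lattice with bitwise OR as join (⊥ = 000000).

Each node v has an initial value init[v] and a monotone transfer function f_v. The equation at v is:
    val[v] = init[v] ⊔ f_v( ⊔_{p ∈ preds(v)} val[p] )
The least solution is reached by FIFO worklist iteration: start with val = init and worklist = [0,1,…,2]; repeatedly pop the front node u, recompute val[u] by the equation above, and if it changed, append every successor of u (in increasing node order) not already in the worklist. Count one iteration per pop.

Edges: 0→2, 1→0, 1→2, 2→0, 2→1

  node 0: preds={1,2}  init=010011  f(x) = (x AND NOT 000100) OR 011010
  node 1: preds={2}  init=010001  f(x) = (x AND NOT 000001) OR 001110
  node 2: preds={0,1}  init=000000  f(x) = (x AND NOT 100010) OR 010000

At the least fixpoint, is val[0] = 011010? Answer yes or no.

no

Trace (5 dequeues):
  [1] u=0 | in 010001 | out 011011 | prev 010011 | push {}
  [2] u=1 | in 000000 | out 011111 | prev 010001 | push {0}
  [3] u=2 | in 011111 | out 011101 | prev 000000 | push {1}
  [4] u=0 | in 011111 | out 011011 | ==
  [5] u=1 | in 011101 | out 011111 | ==

Converged values:
  [0] 011011
  [1] 011111
  [2] 011101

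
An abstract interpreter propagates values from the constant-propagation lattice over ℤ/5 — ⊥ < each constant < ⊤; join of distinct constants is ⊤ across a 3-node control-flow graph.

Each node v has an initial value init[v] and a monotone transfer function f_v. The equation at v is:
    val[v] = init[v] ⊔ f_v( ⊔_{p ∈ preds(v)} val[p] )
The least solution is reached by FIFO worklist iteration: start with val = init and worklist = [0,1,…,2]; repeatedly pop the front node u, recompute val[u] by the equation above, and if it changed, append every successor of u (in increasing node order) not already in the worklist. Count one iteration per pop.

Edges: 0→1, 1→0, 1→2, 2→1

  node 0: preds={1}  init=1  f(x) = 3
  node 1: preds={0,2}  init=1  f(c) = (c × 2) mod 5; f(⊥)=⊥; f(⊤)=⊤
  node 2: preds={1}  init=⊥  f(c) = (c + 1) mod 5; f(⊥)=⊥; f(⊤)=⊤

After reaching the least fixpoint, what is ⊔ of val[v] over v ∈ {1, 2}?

⊤

Worklist (5 pops):
  #1 pop 0: in=1 → ⊤ (was 1); enqueue []
  #2 pop 1: in=⊤ → ⊤ (was 1); enqueue [0]
  #3 pop 2: in=⊤ → ⊤ (was ⊥); enqueue [1]
  #4 pop 0: in=⊤ → ⊤ (no change)
  #5 pop 1: in=⊤ → ⊤ (no change)

Fixpoint:
  val[0] = ⊤
  val[1] = ⊤
  val[2] = ⊤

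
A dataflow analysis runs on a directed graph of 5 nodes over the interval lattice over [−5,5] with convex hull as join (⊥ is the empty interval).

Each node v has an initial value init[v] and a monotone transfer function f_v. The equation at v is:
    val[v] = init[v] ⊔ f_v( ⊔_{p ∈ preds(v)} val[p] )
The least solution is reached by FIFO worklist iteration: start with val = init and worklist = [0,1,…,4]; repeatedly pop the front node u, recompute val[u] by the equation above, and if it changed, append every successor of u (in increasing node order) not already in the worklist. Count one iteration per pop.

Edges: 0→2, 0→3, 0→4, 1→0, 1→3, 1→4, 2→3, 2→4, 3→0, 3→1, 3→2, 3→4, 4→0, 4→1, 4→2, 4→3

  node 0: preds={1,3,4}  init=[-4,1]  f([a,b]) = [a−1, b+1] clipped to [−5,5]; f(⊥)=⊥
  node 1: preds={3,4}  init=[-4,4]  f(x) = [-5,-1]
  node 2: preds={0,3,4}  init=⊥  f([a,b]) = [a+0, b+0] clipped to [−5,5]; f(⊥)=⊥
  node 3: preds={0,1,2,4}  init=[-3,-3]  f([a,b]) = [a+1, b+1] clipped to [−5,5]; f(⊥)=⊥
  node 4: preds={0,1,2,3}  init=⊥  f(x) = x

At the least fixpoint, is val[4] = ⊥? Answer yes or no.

Trace (9 dequeues):
  [1] u=0 | in [-4,4] | out [-5,5] | prev [-4,1] | push {}
  [2] u=1 | in [-3,-3] | out [-5,4] | prev [-4,4] | push {0}
  [3] u=2 | in [-5,5] | out [-5,5] | prev ⊥ | push {}
  [4] u=3 | in [-5,5] | out [-4,5] | prev [-3,-3] | push {1,2}
  [5] u=4 | in [-5,5] | out [-5,5] | prev ⊥ | push {3}
  [6] u=0 | in [-5,5] | out [-5,5] | ==
  [7] u=1 | in [-5,5] | out [-5,4] | ==
  [8] u=2 | in [-5,5] | out [-5,5] | ==
  [9] u=3 | in [-5,5] | out [-4,5] | ==

Converged values:
  [0] [-5,5]
  [1] [-5,4]
  [2] [-5,5]
  [3] [-4,5]
  [4] [-5,5]

no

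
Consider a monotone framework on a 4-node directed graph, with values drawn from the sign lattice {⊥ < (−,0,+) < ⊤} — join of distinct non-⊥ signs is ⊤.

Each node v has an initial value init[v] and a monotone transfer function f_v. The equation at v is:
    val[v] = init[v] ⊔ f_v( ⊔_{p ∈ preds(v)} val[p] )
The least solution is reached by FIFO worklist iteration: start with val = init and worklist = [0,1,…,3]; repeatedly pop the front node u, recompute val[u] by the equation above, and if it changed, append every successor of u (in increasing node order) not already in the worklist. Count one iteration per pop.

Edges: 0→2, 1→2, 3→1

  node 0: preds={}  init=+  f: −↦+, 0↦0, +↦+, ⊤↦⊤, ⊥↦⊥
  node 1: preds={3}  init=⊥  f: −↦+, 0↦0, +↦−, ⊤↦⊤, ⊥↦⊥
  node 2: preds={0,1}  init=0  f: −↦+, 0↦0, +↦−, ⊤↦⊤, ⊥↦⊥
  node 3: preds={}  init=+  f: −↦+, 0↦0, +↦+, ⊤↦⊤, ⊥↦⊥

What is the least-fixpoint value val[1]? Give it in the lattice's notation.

−

Trace (4 dequeues):
  [1] u=0 | in ⊥ | out + | ==
  [2] u=1 | in + | out − | prev ⊥ | push {}
  [3] u=2 | in ⊤ | out ⊤ | prev 0 | push {}
  [4] u=3 | in ⊥ | out + | ==

Converged values:
  [0] +
  [1] −
  [2] ⊤
  [3] +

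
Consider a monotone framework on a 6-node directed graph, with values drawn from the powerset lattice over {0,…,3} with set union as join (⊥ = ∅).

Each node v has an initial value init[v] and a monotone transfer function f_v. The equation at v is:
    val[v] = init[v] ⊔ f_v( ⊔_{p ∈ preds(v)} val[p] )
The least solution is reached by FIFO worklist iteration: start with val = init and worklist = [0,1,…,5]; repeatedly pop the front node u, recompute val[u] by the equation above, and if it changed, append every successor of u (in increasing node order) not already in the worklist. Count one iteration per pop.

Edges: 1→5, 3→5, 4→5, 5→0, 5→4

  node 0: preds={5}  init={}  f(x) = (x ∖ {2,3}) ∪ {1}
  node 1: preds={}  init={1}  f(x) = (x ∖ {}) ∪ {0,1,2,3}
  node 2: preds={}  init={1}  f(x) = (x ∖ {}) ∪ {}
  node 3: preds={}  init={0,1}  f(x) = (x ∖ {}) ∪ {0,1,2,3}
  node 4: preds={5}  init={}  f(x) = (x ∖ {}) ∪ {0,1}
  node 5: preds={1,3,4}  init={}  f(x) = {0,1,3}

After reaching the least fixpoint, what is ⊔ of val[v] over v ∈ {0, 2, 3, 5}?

{0,1,2,3}

Iteration log — 9 steps:
  step 1. node 0  ⊔preds={}  new={1}  old={}  +wl: 
  step 2. node 1  ⊔preds={}  new={0,1,2,3}  old={1}  +wl: 
  step 3. node 2  ⊔preds={}  new={1}  stable
  step 4. node 3  ⊔preds={}  new={0,1,2,3}  old={0,1}  +wl: 
  step 5. node 4  ⊔preds={}  new={0,1}  old={}  +wl: 
  step 6. node 5  ⊔preds={0,1,2,3}  new={0,1,3}  old={}  +wl: 0,4
  step 7. node 0  ⊔preds={0,1,3}  new={0,1}  old={1}  +wl: 
  step 8. node 4  ⊔preds={0,1,3}  new={0,1,3}  old={0,1}  +wl: 5
  step 9. node 5  ⊔preds={0,1,2,3}  new={0,1,3}  stable

Least fixpoint reached:
  node 0: {0,1}
  node 1: {0,1,2,3}
  node 2: {1}
  node 3: {0,1,2,3}
  node 4: {0,1,3}
  node 5: {0,1,3}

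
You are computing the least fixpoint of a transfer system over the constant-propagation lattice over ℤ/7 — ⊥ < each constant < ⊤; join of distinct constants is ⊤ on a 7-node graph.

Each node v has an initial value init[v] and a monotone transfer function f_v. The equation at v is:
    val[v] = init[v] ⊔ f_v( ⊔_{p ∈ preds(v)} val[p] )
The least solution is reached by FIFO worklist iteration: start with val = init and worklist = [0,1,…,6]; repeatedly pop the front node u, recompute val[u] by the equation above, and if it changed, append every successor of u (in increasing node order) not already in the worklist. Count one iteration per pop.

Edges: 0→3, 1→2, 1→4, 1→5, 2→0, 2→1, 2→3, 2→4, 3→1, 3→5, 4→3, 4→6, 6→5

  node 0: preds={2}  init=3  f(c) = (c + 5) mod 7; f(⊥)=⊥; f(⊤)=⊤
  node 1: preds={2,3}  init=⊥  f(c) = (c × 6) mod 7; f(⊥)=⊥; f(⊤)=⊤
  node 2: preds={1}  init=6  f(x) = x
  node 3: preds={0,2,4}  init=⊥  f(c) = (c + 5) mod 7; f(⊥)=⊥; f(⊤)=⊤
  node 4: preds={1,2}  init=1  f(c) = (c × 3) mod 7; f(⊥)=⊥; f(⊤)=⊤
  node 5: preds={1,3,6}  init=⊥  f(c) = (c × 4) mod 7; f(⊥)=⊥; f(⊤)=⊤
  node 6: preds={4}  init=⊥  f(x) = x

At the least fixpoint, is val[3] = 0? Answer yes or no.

no

Iteration log — 13 steps:
  step 1. node 0  ⊔preds=6  new=⊤  old=3  +wl: 
  step 2. node 1  ⊔preds=6  new=1  old=⊥  +wl: 
  step 3. node 2  ⊔preds=1  new=⊤  old=6  +wl: 0,1
  step 4. node 3  ⊔preds=⊤  new=⊤  old=⊥  +wl: 
  step 5. node 4  ⊔preds=⊤  new=⊤  old=1  +wl: 3
  step 6. node 5  ⊔preds=⊤  new=⊤  old=⊥  +wl: 
  step 7. node 6  ⊔preds=⊤  new=⊤  old=⊥  +wl: 5
  step 8. node 0  ⊔preds=⊤  new=⊤  stable
  step 9. node 1  ⊔preds=⊤  new=⊤  old=1  +wl: 2,4
  step 10. node 3  ⊔preds=⊤  new=⊤  stable
  step 11. node 5  ⊔preds=⊤  new=⊤  stable
  step 12. node 2  ⊔preds=⊤  new=⊤  stable
  step 13. node 4  ⊔preds=⊤  new=⊤  stable

Least fixpoint reached:
  node 0: ⊤
  node 1: ⊤
  node 2: ⊤
  node 3: ⊤
  node 4: ⊤
  node 5: ⊤
  node 6: ⊤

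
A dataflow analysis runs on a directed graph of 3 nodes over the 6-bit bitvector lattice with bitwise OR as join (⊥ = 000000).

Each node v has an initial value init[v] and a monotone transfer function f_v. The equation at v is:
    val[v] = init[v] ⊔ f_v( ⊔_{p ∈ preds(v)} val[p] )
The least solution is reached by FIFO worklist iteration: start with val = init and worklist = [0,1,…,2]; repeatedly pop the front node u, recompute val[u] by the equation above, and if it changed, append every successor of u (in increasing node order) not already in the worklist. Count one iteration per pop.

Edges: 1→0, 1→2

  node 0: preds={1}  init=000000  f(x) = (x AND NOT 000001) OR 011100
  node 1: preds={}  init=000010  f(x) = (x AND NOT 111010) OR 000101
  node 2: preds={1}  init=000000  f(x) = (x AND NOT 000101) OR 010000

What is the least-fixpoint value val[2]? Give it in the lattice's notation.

010010

Iteration log — 4 steps:
  step 1. node 0  ⊔preds=000010  new=011110  old=000000  +wl: 
  step 2. node 1  ⊔preds=000000  new=000111  old=000010  +wl: 0
  step 3. node 2  ⊔preds=000111  new=010010  old=000000  +wl: 
  step 4. node 0  ⊔preds=000111  new=011110  stable

Least fixpoint reached:
  node 0: 011110
  node 1: 000111
  node 2: 010010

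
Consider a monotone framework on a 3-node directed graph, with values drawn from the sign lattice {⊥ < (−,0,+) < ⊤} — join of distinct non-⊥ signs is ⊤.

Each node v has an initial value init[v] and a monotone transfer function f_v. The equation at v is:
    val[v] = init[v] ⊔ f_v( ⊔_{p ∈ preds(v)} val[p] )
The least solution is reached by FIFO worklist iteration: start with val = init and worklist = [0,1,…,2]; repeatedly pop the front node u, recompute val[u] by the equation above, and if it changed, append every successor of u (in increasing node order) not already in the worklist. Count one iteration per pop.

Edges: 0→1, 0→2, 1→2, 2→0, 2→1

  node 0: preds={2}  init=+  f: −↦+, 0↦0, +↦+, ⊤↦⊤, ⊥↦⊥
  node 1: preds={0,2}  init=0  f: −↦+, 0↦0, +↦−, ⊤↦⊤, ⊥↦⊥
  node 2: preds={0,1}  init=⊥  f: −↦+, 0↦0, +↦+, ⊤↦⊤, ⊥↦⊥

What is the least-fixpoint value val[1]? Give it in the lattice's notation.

Worklist (6 pops):
  #1 pop 0: in=⊥ → + (no change)
  #2 pop 1: in=+ → ⊤ (was 0); enqueue []
  #3 pop 2: in=⊤ → ⊤ (was ⊥); enqueue [0,1]
  #4 pop 0: in=⊤ → ⊤ (was +); enqueue [2]
  #5 pop 1: in=⊤ → ⊤ (no change)
  #6 pop 2: in=⊤ → ⊤ (no change)

Fixpoint:
  val[0] = ⊤
  val[1] = ⊤
  val[2] = ⊤

⊤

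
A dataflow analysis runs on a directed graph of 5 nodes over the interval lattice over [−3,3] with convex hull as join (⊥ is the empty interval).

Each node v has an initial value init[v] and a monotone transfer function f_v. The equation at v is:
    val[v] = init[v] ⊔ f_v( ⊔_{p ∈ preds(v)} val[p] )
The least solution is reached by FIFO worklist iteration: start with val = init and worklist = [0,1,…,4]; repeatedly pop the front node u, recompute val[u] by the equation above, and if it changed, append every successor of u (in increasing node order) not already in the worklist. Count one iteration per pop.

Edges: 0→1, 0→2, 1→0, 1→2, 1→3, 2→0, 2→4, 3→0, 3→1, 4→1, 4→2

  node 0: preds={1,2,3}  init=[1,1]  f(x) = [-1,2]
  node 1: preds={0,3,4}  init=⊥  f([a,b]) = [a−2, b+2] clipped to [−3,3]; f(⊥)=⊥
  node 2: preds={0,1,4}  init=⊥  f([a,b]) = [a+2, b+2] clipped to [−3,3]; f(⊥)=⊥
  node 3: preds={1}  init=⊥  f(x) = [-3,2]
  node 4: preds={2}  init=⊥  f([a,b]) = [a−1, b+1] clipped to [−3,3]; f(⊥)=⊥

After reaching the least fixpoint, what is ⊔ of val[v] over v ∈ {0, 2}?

[-1,3]

Trace (8 dequeues):
  [1] u=0 | in ⊥ | out [-1,2] | prev [1,1] | push {}
  [2] u=1 | in [-1,2] | out [-3,3] | prev ⊥ | push {0}
  [3] u=2 | in [-3,3] | out [-1,3] | prev ⊥ | push {}
  [4] u=3 | in [-3,3] | out [-3,2] | prev ⊥ | push {1}
  [5] u=4 | in [-1,3] | out [-2,3] | prev ⊥ | push {2}
  [6] u=0 | in [-3,3] | out [-1,2] | ==
  [7] u=1 | in [-3,3] | out [-3,3] | ==
  [8] u=2 | in [-3,3] | out [-1,3] | ==

Converged values:
  [0] [-1,2]
  [1] [-3,3]
  [2] [-1,3]
  [3] [-3,2]
  [4] [-2,3]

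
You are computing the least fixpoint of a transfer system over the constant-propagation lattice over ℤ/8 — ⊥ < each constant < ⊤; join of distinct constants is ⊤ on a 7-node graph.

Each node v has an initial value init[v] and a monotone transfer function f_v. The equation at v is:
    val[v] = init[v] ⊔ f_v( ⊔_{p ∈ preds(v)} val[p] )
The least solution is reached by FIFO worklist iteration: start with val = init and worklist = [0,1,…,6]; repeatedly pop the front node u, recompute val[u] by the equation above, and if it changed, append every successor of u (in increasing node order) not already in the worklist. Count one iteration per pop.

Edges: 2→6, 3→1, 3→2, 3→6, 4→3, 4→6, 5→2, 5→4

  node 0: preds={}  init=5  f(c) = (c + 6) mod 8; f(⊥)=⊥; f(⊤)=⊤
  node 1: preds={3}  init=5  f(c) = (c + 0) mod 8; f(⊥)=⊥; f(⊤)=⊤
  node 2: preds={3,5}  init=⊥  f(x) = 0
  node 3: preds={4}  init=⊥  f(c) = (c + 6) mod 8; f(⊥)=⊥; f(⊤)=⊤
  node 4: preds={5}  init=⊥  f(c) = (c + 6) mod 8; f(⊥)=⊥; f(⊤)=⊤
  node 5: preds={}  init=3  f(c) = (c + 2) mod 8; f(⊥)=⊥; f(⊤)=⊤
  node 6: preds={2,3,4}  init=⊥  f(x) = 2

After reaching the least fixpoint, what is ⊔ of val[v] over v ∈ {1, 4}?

Iteration log — 11 steps:
  step 1. node 0  ⊔preds=⊥  new=5  stable
  step 2. node 1  ⊔preds=⊥  new=5  stable
  step 3. node 2  ⊔preds=3  new=0  old=⊥  +wl: 
  step 4. node 3  ⊔preds=⊥  new=⊥  stable
  step 5. node 4  ⊔preds=3  new=1  old=⊥  +wl: 3
  step 6. node 5  ⊔preds=⊥  new=3  stable
  step 7. node 6  ⊔preds=⊤  new=2  old=⊥  +wl: 
  step 8. node 3  ⊔preds=1  new=7  old=⊥  +wl: 1,2,6
  step 9. node 1  ⊔preds=7  new=⊤  old=5  +wl: 
  step 10. node 2  ⊔preds=⊤  new=0  stable
  step 11. node 6  ⊔preds=⊤  new=2  stable

Least fixpoint reached:
  node 0: 5
  node 1: ⊤
  node 2: 0
  node 3: 7
  node 4: 1
  node 5: 3
  node 6: 2

⊤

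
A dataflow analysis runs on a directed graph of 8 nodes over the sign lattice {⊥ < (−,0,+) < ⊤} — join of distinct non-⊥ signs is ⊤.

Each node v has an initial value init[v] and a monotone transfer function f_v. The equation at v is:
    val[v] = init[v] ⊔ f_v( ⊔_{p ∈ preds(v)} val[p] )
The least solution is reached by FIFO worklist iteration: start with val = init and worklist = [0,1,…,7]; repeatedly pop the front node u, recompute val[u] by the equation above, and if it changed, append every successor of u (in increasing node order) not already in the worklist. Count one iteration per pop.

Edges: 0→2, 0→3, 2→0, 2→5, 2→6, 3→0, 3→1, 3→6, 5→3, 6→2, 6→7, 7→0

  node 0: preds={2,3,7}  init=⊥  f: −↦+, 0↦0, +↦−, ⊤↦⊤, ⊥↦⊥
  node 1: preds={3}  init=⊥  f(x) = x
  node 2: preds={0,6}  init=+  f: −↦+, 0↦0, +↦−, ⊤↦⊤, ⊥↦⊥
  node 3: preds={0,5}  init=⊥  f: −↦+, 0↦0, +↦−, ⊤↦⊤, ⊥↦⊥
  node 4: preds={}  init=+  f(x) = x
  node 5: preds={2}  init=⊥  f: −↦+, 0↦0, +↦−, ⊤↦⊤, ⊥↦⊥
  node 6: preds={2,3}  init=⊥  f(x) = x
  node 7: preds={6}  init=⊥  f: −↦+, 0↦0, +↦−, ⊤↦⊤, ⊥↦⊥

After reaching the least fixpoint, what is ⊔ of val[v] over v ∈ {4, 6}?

Trace (20 dequeues):
  [1] u=0 | in + | out − | prev ⊥ | push {}
  [2] u=1 | in ⊥ | out ⊥ | ==
  [3] u=2 | in − | out + | ==
  [4] u=3 | in − | out + | prev ⊥ | push {0,1}
  [5] u=4 | in ⊥ | out + | ==
  [6] u=5 | in + | out − | prev ⊥ | push {3}
  [7] u=6 | in + | out + | prev ⊥ | push {2}
  [8] u=7 | in + | out − | prev ⊥ | push {}
  [9] u=0 | in ⊤ | out ⊤ | prev − | push {}
  [10] u=1 | in + | out + | prev ⊥ | push {}
  [11] u=3 | in ⊤ | out ⊤ | prev + | push {0,1,6}
  [12] u=2 | in ⊤ | out ⊤ | prev + | push {5}
  [13] u=0 | in ⊤ | out ⊤ | ==
  [14] u=1 | in ⊤ | out ⊤ | prev + | push {}
  [15] u=6 | in ⊤ | out ⊤ | prev + | push {2,7}
  [16] u=5 | in ⊤ | out ⊤ | prev − | push {3}
  [17] u=2 | in ⊤ | out ⊤ | ==
  [18] u=7 | in ⊤ | out ⊤ | prev − | push {0}
  [19] u=3 | in ⊤ | out ⊤ | ==
  [20] u=0 | in ⊤ | out ⊤ | ==

Converged values:
  [0] ⊤
  [1] ⊤
  [2] ⊤
  [3] ⊤
  [4] +
  [5] ⊤
  [6] ⊤
  [7] ⊤

⊤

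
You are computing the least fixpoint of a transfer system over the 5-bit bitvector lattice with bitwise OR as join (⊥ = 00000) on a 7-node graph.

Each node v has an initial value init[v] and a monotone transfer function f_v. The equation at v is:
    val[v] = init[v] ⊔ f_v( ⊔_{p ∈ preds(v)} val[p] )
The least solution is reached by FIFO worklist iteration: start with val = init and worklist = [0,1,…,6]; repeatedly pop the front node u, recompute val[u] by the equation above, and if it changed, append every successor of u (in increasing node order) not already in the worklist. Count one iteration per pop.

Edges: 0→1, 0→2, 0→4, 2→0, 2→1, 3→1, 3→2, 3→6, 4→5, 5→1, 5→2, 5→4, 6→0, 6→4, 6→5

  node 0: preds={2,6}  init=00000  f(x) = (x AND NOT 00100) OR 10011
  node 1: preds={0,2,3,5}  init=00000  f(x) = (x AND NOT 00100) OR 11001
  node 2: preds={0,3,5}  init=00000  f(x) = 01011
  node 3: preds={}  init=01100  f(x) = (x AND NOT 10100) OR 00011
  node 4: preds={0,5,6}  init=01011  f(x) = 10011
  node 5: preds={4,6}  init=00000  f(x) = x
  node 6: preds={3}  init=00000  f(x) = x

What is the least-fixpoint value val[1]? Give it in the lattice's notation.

11011

Iteration log — 15 steps:
  step 1. node 0  ⊔preds=00000  new=10011  old=00000  +wl: 
  step 2. node 1  ⊔preds=11111  new=11011  old=00000  +wl: 
  step 3. node 2  ⊔preds=11111  new=01011  old=00000  +wl: 0,1
  step 4. node 3  ⊔preds=00000  new=01111  old=01100  +wl: 2
  step 5. node 4  ⊔preds=10011  new=11011  old=01011  +wl: 
  step 6. node 5  ⊔preds=11011  new=11011  old=00000  +wl: 4
  step 7. node 6  ⊔preds=01111  new=01111  old=00000  +wl: 5
  step 8. node 0  ⊔preds=01111  new=11011  old=10011  +wl: 
  step 9. node 1  ⊔preds=11111  new=11011  stable
  step 10. node 2  ⊔preds=11111  new=01011  stable
  step 11. node 4  ⊔preds=11111  new=11011  stable
  step 12. node 5  ⊔preds=11111  new=11111  old=11011  +wl: 1,2,4
  step 13. node 1  ⊔preds=11111  new=11011  stable
  step 14. node 2  ⊔preds=11111  new=01011  stable
  step 15. node 4  ⊔preds=11111  new=11011  stable

Least fixpoint reached:
  node 0: 11011
  node 1: 11011
  node 2: 01011
  node 3: 01111
  node 4: 11011
  node 5: 11111
  node 6: 01111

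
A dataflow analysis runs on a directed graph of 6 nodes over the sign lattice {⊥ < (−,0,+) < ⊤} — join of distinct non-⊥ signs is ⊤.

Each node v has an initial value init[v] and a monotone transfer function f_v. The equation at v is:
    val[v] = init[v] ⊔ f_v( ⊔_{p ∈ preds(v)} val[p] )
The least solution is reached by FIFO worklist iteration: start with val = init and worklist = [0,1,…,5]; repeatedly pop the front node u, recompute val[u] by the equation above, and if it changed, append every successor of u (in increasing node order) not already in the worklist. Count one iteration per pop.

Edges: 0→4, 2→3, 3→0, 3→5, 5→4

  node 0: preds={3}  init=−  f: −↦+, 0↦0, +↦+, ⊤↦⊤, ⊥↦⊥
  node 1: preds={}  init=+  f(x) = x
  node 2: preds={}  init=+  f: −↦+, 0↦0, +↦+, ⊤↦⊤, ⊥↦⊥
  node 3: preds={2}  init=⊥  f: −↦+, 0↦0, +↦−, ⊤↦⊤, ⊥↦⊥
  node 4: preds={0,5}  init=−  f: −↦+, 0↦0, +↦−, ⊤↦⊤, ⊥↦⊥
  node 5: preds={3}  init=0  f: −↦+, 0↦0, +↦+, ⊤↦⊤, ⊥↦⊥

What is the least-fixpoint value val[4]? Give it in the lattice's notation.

⊤

Worklist (8 pops):
  #1 pop 0: in=⊥ → − (no change)
  #2 pop 1: in=⊥ → + (no change)
  #3 pop 2: in=⊥ → + (no change)
  #4 pop 3: in=+ → − (was ⊥); enqueue [0]
  #5 pop 4: in=⊤ → ⊤ (was −); enqueue []
  #6 pop 5: in=− → ⊤ (was 0); enqueue [4]
  #7 pop 0: in=− → ⊤ (was −); enqueue []
  #8 pop 4: in=⊤ → ⊤ (no change)

Fixpoint:
  val[0] = ⊤
  val[1] = +
  val[2] = +
  val[3] = −
  val[4] = ⊤
  val[5] = ⊤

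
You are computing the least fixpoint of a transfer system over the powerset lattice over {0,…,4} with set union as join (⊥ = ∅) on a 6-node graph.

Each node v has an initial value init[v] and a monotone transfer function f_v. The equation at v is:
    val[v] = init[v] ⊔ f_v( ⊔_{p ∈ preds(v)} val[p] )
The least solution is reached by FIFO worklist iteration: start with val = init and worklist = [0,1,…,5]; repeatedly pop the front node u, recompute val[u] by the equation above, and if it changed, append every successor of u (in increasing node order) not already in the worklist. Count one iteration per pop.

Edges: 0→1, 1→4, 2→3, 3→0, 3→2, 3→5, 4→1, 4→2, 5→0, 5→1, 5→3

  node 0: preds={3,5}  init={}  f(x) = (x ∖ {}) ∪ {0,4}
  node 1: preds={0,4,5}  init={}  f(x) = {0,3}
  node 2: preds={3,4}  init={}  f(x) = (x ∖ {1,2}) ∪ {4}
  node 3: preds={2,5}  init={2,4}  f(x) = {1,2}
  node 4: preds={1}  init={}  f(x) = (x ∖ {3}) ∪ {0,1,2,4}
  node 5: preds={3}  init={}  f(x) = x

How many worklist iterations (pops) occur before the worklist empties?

10

Trace (10 dequeues):
  [1] u=0 | in {2,4} | out {0,2,4} | prev {} | push {}
  [2] u=1 | in {0,2,4} | out {0,3} | prev {} | push {}
  [3] u=2 | in {2,4} | out {4} | prev {} | push {}
  [4] u=3 | in {4} | out {1,2,4} | prev {2,4} | push {0,2}
  [5] u=4 | in {0,3} | out {0,1,2,4} | prev {} | push {1}
  [6] u=5 | in {1,2,4} | out {1,2,4} | prev {} | push {3}
  [7] u=0 | in {1,2,4} | out {0,1,2,4} | prev {0,2,4} | push {}
  [8] u=2 | in {0,1,2,4} | out {0,4} | prev {4} | push {}
  [9] u=1 | in {0,1,2,4} | out {0,3} | ==
  [10] u=3 | in {0,1,2,4} | out {1,2,4} | ==

Converged values:
  [0] {0,1,2,4}
  [1] {0,3}
  [2] {0,4}
  [3] {1,2,4}
  [4] {0,1,2,4}
  [5] {1,2,4}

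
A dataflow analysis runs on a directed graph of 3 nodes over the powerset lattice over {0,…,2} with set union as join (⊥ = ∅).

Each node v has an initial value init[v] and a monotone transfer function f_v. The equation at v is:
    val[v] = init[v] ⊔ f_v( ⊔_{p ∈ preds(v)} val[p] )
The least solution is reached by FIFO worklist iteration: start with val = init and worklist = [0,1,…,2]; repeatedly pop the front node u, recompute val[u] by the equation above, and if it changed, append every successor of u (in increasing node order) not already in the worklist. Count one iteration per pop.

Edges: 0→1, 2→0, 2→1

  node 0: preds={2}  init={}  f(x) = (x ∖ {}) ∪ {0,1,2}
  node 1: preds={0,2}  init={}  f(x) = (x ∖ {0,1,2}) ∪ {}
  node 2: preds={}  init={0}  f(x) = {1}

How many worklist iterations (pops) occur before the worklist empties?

5

Worklist (5 pops):
  #1 pop 0: in={0} → {0,1,2} (was {}); enqueue []
  #2 pop 1: in={0,1,2} → {} (no change)
  #3 pop 2: in={} → {0,1} (was {0}); enqueue [0,1]
  #4 pop 0: in={0,1} → {0,1,2} (no change)
  #5 pop 1: in={0,1,2} → {} (no change)

Fixpoint:
  val[0] = {0,1,2}
  val[1] = {}
  val[2] = {0,1}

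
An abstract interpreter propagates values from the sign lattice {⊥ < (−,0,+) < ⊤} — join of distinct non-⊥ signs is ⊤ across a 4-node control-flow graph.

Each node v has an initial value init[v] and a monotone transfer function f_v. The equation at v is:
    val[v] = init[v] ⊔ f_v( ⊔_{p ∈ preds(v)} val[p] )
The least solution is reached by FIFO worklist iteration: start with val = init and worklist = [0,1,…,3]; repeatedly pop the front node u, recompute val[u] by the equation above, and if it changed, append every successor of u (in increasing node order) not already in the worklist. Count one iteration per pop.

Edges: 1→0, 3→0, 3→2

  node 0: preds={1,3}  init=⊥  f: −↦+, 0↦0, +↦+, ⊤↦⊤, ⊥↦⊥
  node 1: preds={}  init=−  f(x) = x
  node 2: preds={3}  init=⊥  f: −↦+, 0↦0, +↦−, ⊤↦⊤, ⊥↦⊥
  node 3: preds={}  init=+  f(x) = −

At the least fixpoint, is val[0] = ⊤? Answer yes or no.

yes

Iteration log — 6 steps:
  step 1. node 0  ⊔preds=⊤  new=⊤  old=⊥  +wl: 
  step 2. node 1  ⊔preds=⊥  new=−  stable
  step 3. node 2  ⊔preds=+  new=−  old=⊥  +wl: 
  step 4. node 3  ⊔preds=⊥  new=⊤  old=+  +wl: 0,2
  step 5. node 0  ⊔preds=⊤  new=⊤  stable
  step 6. node 2  ⊔preds=⊤  new=⊤  old=−  +wl: 

Least fixpoint reached:
  node 0: ⊤
  node 1: −
  node 2: ⊤
  node 3: ⊤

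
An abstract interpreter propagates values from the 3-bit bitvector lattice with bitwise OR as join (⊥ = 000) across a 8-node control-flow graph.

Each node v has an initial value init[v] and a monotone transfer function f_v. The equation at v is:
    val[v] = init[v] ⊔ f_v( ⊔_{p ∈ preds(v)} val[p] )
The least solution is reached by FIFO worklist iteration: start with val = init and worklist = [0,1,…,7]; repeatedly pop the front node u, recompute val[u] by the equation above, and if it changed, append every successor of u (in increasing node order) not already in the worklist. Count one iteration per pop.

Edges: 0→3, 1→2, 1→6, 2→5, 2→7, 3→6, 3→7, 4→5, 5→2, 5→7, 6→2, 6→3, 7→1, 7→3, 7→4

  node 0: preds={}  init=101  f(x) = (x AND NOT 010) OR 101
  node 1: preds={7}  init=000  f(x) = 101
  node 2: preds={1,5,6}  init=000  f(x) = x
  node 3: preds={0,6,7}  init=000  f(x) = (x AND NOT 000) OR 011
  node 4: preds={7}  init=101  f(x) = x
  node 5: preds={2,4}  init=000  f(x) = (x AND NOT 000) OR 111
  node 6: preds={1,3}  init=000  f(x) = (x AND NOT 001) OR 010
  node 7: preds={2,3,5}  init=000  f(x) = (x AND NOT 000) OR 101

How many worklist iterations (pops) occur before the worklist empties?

14

Iteration log — 14 steps:
  step 1. node 0  ⊔preds=000  new=101  stable
  step 2. node 1  ⊔preds=000  new=101  old=000  +wl: 
  step 3. node 2  ⊔preds=101  new=101  old=000  +wl: 
  step 4. node 3  ⊔preds=101  new=111  old=000  +wl: 
  step 5. node 4  ⊔preds=000  new=101  stable
  step 6. node 5  ⊔preds=101  new=111  old=000  +wl: 2
  step 7. node 6  ⊔preds=111  new=110  old=000  +wl: 3
  step 8. node 7  ⊔preds=111  new=111  old=000  +wl: 1,4
  step 9. node 2  ⊔preds=111  new=111  old=101  +wl: 5,7
  step 10. node 3  ⊔preds=111  new=111  stable
  step 11. node 1  ⊔preds=111  new=101  stable
  step 12. node 4  ⊔preds=111  new=111  old=101  +wl: 
  step 13. node 5  ⊔preds=111  new=111  stable
  step 14. node 7  ⊔preds=111  new=111  stable

Least fixpoint reached:
  node 0: 101
  node 1: 101
  node 2: 111
  node 3: 111
  node 4: 111
  node 5: 111
  node 6: 110
  node 7: 111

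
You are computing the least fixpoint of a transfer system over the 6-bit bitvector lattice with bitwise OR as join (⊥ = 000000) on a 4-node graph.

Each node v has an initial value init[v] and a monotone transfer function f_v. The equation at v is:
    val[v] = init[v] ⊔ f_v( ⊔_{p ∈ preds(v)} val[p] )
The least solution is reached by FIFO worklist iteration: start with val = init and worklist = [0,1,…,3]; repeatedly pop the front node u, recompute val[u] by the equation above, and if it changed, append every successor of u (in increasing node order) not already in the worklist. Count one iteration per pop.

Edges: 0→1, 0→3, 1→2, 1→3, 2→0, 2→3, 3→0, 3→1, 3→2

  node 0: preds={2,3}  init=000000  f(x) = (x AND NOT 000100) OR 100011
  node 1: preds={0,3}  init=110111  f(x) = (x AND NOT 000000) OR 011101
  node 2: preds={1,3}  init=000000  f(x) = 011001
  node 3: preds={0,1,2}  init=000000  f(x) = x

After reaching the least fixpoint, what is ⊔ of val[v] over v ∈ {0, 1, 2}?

111111

Worklist (8 pops):
  #1 pop 0: in=000000 → 100011 (was 000000); enqueue []
  #2 pop 1: in=100011 → 111111 (was 110111); enqueue []
  #3 pop 2: in=111111 → 011001 (was 000000); enqueue [0]
  #4 pop 3: in=111111 → 111111 (was 000000); enqueue [1,2]
  #5 pop 0: in=111111 → 111011 (was 100011); enqueue [3]
  #6 pop 1: in=111111 → 111111 (no change)
  #7 pop 2: in=111111 → 011001 (no change)
  #8 pop 3: in=111111 → 111111 (no change)

Fixpoint:
  val[0] = 111011
  val[1] = 111111
  val[2] = 011001
  val[3] = 111111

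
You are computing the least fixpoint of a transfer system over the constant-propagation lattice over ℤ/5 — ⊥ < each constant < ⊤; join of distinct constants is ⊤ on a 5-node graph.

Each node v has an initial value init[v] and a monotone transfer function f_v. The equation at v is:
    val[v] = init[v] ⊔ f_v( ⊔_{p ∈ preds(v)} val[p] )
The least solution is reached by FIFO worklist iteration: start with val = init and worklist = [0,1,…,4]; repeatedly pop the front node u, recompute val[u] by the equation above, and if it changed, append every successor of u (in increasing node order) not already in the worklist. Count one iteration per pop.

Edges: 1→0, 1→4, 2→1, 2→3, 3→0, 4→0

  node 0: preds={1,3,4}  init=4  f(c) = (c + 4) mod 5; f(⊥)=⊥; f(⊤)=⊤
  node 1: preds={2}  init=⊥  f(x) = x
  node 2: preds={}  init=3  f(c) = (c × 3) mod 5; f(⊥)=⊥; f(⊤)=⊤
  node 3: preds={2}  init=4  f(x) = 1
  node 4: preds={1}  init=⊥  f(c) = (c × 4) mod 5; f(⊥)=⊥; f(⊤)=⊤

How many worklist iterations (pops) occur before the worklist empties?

6

Iteration log — 6 steps:
  step 1. node 0  ⊔preds=4  new=⊤  old=4  +wl: 
  step 2. node 1  ⊔preds=3  new=3  old=⊥  +wl: 0
  step 3. node 2  ⊔preds=⊥  new=3  stable
  step 4. node 3  ⊔preds=3  new=⊤  old=4  +wl: 
  step 5. node 4  ⊔preds=3  new=2  old=⊥  +wl: 
  step 6. node 0  ⊔preds=⊤  new=⊤  stable

Least fixpoint reached:
  node 0: ⊤
  node 1: 3
  node 2: 3
  node 3: ⊤
  node 4: 2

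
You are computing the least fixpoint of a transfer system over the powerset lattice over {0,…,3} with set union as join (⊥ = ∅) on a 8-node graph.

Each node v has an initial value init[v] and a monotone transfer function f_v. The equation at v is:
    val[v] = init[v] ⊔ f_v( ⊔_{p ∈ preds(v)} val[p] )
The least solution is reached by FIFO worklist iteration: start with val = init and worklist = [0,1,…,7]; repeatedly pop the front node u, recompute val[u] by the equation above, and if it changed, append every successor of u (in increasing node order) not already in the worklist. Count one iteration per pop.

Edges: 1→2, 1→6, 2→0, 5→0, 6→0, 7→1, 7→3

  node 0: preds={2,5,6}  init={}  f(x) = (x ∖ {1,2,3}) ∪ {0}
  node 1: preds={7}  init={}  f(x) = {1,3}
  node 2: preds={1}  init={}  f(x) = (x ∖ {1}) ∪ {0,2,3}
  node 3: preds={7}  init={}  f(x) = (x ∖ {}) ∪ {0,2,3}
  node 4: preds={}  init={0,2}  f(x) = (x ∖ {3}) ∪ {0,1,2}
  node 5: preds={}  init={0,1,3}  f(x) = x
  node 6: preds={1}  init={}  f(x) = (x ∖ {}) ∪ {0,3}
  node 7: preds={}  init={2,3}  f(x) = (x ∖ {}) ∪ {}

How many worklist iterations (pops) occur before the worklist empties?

9

Iteration log — 9 steps:
  step 1. node 0  ⊔preds={0,1,3}  new={0}  old={}  +wl: 
  step 2. node 1  ⊔preds={2,3}  new={1,3}  old={}  +wl: 
  step 3. node 2  ⊔preds={1,3}  new={0,2,3}  old={}  +wl: 0
  step 4. node 3  ⊔preds={2,3}  new={0,2,3}  old={}  +wl: 
  step 5. node 4  ⊔preds={}  new={0,1,2}  old={0,2}  +wl: 
  step 6. node 5  ⊔preds={}  new={0,1,3}  stable
  step 7. node 6  ⊔preds={1,3}  new={0,1,3}  old={}  +wl: 
  step 8. node 7  ⊔preds={}  new={2,3}  stable
  step 9. node 0  ⊔preds={0,1,2,3}  new={0}  stable

Least fixpoint reached:
  node 0: {0}
  node 1: {1,3}
  node 2: {0,2,3}
  node 3: {0,2,3}
  node 4: {0,1,2}
  node 5: {0,1,3}
  node 6: {0,1,3}
  node 7: {2,3}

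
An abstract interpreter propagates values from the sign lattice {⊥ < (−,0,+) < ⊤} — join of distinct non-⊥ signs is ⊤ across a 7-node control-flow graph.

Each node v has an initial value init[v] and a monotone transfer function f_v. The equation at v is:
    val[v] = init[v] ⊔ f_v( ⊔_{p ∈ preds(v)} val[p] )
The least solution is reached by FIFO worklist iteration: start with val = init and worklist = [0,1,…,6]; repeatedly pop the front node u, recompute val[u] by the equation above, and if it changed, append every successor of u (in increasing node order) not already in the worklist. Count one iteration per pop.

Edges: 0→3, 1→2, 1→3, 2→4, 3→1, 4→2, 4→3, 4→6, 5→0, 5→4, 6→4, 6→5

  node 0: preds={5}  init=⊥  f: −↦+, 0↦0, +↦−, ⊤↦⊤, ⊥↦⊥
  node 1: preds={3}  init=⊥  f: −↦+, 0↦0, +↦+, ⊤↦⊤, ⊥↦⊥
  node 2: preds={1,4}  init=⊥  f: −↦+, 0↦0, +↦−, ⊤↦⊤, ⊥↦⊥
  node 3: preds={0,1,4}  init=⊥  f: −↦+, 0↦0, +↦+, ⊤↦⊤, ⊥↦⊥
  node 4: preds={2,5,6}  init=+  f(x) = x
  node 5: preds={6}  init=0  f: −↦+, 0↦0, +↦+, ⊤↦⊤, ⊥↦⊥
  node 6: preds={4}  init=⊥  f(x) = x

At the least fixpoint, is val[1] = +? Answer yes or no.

no

Worklist (15 pops):
  #1 pop 0: in=0 → 0 (was ⊥); enqueue []
  #2 pop 1: in=⊥ → ⊥ (no change)
  #3 pop 2: in=+ → − (was ⊥); enqueue []
  #4 pop 3: in=⊤ → ⊤ (was ⊥); enqueue [1]
  #5 pop 4: in=⊤ → ⊤ (was +); enqueue [2,3]
  #6 pop 5: in=⊥ → 0 (no change)
  #7 pop 6: in=⊤ → ⊤ (was ⊥); enqueue [4,5]
  #8 pop 1: in=⊤ → ⊤ (was ⊥); enqueue []
  #9 pop 2: in=⊤ → ⊤ (was −); enqueue []
  #10 pop 3: in=⊤ → ⊤ (no change)
  #11 pop 4: in=⊤ → ⊤ (no change)
  #12 pop 5: in=⊤ → ⊤ (was 0); enqueue [0,4]
  #13 pop 0: in=⊤ → ⊤ (was 0); enqueue [3]
  #14 pop 4: in=⊤ → ⊤ (no change)
  #15 pop 3: in=⊤ → ⊤ (no change)

Fixpoint:
  val[0] = ⊤
  val[1] = ⊤
  val[2] = ⊤
  val[3] = ⊤
  val[4] = ⊤
  val[5] = ⊤
  val[6] = ⊤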